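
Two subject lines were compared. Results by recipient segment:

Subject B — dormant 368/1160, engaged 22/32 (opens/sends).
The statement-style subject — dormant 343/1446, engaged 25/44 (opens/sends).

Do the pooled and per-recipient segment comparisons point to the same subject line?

Yes

Dormant: Subject B 368/1160 = 31.7%, the statement-style subject 343/1446 = 23.7% → Subject B
Engaged: Subject B 22/32 = 68.8%, the statement-style subject 25/44 = 56.8% → Subject B
Overall: Subject B 390/1192 = 32.7%, the statement-style subject 368/1490 = 24.7% → Subject B
Subject B wins overall and in every recipient group — no reversal.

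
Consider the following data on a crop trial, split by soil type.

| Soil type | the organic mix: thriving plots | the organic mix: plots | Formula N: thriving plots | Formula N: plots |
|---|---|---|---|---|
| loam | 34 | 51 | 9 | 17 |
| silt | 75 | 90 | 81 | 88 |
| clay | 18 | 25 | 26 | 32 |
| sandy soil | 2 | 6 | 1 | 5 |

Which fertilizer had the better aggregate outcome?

Formula N

Loam: the organic mix 34/51 = 66.7%, Formula N 9/17 = 52.9% → the organic mix
Silt: the organic mix 75/90 = 83.3%, Formula N 81/88 = 92.0% → Formula N
Clay: the organic mix 18/25 = 72.0%, Formula N 26/32 = 81.2% → Formula N
Sandy soil: the organic mix 2/6 = 33.3%, Formula N 1/5 = 20.0% → the organic mix
Overall: the organic mix 129/172 = 75.0%, Formula N 117/142 = 82.4% → Formula N
(Neither sweeps every soil group, but Formula N has the higher pooled rate.)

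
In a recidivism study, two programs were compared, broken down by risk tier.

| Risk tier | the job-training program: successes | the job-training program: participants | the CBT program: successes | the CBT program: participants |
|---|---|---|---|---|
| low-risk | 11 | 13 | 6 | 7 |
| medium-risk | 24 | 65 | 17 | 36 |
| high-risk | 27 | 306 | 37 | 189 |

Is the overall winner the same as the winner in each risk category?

Yes

Low-risk: the job-training program 11/13 = 84.6%, the CBT program 6/7 = 85.7% → the CBT program
Medium-risk: the job-training program 24/65 = 36.9%, the CBT program 17/36 = 47.2% → the CBT program
High-risk: the job-training program 27/306 = 8.8%, the CBT program 37/189 = 19.6% → the CBT program
Overall: the job-training program 62/384 = 16.1%, the CBT program 60/232 = 25.9% → the CBT program
The CBT program wins overall and in every risk group — no reversal.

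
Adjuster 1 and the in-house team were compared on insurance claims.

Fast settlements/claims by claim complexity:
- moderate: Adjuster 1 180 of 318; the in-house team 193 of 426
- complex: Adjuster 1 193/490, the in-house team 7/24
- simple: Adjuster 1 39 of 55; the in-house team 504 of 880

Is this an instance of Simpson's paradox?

Yes

Moderate: Adjuster 1 180/318 = 56.6%, the in-house team 193/426 = 45.3% → Adjuster 1
Complex: Adjuster 1 193/490 = 39.4%, the in-house team 7/24 = 29.2% → Adjuster 1
Simple: Adjuster 1 39/55 = 70.9%, the in-house team 504/880 = 57.3% → Adjuster 1
Overall: Adjuster 1 412/863 = 47.7%, the in-house team 704/1330 = 52.9% → the in-house team
Adjuster 1 wins each claim group but the in-house team wins overall — the comparison reverses. Adjuster 1's claims skew toward complex, which has a lower base rate.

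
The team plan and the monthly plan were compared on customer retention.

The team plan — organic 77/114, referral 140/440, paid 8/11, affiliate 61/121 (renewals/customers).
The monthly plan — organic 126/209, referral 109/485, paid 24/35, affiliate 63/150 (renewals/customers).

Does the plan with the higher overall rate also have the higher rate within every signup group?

Organic: the team plan 77/114 = 67.5%, the monthly plan 126/209 = 60.3% → the team plan
Referral: the team plan 140/440 = 31.8%, the monthly plan 109/485 = 22.5% → the team plan
Paid: the team plan 8/11 = 72.7%, the monthly plan 24/35 = 68.6% → the team plan
Affiliate: the team plan 61/121 = 50.4%, the monthly plan 63/150 = 42.0% → the team plan
Overall: the team plan 286/686 = 41.7%, the monthly plan 322/879 = 36.6% → the team plan
The team plan wins overall and in every signup group — no reversal.

Yes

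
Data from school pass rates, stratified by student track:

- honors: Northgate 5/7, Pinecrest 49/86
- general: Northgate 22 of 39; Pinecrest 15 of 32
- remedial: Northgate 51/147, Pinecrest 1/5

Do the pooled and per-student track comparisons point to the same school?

Honors: Northgate 5/7 = 71.4%, Pinecrest 49/86 = 57.0% → Northgate
General: Northgate 22/39 = 56.4%, Pinecrest 15/32 = 46.9% → Northgate
Remedial: Northgate 51/147 = 34.7%, Pinecrest 1/5 = 20.0% → Northgate
Overall: Northgate 78/193 = 40.4%, Pinecrest 65/123 = 52.8% → Pinecrest
Northgate wins each student group but Pinecrest wins overall — the comparison reverses. Northgate's students skew toward remedial, which has a lower base rate.

No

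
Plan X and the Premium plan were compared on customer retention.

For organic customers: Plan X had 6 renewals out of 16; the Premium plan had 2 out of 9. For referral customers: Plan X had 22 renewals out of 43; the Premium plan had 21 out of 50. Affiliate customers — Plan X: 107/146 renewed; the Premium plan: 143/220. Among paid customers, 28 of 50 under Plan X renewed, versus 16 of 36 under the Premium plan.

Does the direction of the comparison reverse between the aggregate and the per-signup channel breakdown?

Organic: Plan X 6/16 = 37.5%, the Premium plan 2/9 = 22.2% → Plan X
Referral: Plan X 22/43 = 51.2%, the Premium plan 21/50 = 42.0% → Plan X
Affiliate: Plan X 107/146 = 73.3%, the Premium plan 143/220 = 65.0% → Plan X
Paid: Plan X 28/50 = 56.0%, the Premium plan 16/36 = 44.4% → Plan X
Overall: Plan X 163/255 = 63.9%, the Premium plan 182/315 = 57.8% → Plan X
Plan X wins overall and in every signup group — no reversal.

No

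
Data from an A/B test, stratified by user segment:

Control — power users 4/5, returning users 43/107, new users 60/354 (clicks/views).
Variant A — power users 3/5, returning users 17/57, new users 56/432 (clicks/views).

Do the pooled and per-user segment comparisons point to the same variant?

Power users: Control 4/5 = 80.0%, Variant A 3/5 = 60.0% → Control
Returning users: Control 43/107 = 40.2%, Variant A 17/57 = 29.8% → Control
New users: Control 60/354 = 16.9%, Variant A 56/432 = 13.0% → Control
Overall: Control 107/466 = 23.0%, Variant A 76/494 = 15.4% → Control
Control wins overall and in every user group — no reversal.

Yes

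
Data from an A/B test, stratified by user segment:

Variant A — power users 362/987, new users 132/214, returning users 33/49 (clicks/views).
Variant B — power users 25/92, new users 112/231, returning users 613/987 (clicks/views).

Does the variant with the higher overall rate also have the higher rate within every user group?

No

Power users: Variant A 362/987 = 36.7%, Variant B 25/92 = 27.2% → Variant A
New users: Variant A 132/214 = 61.7%, Variant B 112/231 = 48.5% → Variant A
Returning users: Variant A 33/49 = 67.3%, Variant B 613/987 = 62.1% → Variant A
Overall: Variant A 527/1250 = 42.2%, Variant B 750/1310 = 57.3% → Variant B
Variant A wins each user group but Variant B wins overall — the comparison reverses. Variant A's views skew toward power users, which has a lower base rate.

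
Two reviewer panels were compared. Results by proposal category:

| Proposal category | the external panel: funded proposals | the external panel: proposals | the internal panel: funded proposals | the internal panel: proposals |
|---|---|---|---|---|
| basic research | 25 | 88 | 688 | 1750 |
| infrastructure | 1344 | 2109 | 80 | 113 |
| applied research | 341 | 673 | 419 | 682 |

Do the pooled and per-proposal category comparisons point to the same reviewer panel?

Basic research: the external panel 25/88 = 28.4%, the internal panel 688/1750 = 39.3% → the internal panel
Infrastructure: the external panel 1344/2109 = 63.7%, the internal panel 80/113 = 70.8% → the internal panel
Applied research: the external panel 341/673 = 50.7%, the internal panel 419/682 = 61.4% → the internal panel
Overall: the external panel 1710/2870 = 59.6%, the internal panel 1187/2545 = 46.6% → the external panel
The internal panel wins each proposal group but the external panel wins overall — the comparison reverses. The internal panel's proposals skew toward basic research, which has a lower base rate.

No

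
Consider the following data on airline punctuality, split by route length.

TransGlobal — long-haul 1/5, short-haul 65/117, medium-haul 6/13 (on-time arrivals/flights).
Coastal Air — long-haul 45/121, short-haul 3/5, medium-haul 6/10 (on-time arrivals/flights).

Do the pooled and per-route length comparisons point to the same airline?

No

Long-haul: TransGlobal 1/5 = 20.0%, Coastal Air 45/121 = 37.2% → Coastal Air
Short-haul: TransGlobal 65/117 = 55.6%, Coastal Air 3/5 = 60.0% → Coastal Air
Medium-haul: TransGlobal 6/13 = 46.2%, Coastal Air 6/10 = 60.0% → Coastal Air
Overall: TransGlobal 72/135 = 53.3%, Coastal Air 54/136 = 39.7% → TransGlobal
Coastal Air wins each route group but TransGlobal wins overall — the comparison reverses. Coastal Air's flights skew toward long-haul, which has a lower base rate.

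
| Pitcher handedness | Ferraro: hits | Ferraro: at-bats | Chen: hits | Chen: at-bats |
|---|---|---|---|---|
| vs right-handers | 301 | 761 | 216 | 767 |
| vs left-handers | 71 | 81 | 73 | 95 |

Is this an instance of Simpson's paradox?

No

Vs right-handers: Ferraro 301/761 = 39.6%, Chen 216/767 = 28.2% → Ferraro
Vs left-handers: Ferraro 71/81 = 87.7%, Chen 73/95 = 76.8% → Ferraro
Overall: Ferraro 372/842 = 44.2%, Chen 289/862 = 33.5% → Ferraro
Ferraro wins overall and in every pitcher group — no reversal.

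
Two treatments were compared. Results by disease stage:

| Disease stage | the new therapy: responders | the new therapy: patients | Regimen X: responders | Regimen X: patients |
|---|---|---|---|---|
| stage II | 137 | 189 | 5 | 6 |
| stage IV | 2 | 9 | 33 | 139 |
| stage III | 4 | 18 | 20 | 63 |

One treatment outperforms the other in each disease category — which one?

Stage II: the new therapy 137/189 = 72.5%, Regimen X 5/6 = 83.3% → Regimen X
Stage IV: the new therapy 2/9 = 22.2%, Regimen X 33/139 = 23.7% → Regimen X
Stage III: the new therapy 4/18 = 22.2%, Regimen X 20/63 = 31.7% → Regimen X
Regimen X has the higher rate in all 3 groups.

Regimen X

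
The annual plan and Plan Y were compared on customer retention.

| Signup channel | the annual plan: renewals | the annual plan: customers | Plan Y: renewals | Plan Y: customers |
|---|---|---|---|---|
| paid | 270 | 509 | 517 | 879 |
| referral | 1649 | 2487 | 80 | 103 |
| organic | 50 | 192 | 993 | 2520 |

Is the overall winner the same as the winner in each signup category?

Paid: the annual plan 270/509 = 53.0%, Plan Y 517/879 = 58.8% → Plan Y
Referral: the annual plan 1649/2487 = 66.3%, Plan Y 80/103 = 77.7% → Plan Y
Organic: the annual plan 50/192 = 26.0%, Plan Y 993/2520 = 39.4% → Plan Y
Overall: the annual plan 1969/3188 = 61.8%, Plan Y 1590/3502 = 45.4% → the annual plan
Plan Y wins each signup group but the annual plan wins overall — the comparison reverses. Plan Y's customers skew toward organic, which has a lower base rate.

No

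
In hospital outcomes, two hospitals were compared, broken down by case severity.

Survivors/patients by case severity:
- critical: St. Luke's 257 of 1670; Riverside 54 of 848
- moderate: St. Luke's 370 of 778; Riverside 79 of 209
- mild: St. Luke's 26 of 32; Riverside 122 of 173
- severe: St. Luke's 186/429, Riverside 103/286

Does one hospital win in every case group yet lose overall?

Critical: St. Luke's 257/1670 = 15.4%, Riverside 54/848 = 6.4% → St. Luke's
Moderate: St. Luke's 370/778 = 47.6%, Riverside 79/209 = 37.8% → St. Luke's
Mild: St. Luke's 26/32 = 81.2%, Riverside 122/173 = 70.5% → St. Luke's
Severe: St. Luke's 186/429 = 43.4%, Riverside 103/286 = 36.0% → St. Luke's
Overall: St. Luke's 839/2909 = 28.8%, Riverside 358/1516 = 23.6% → St. Luke's
St. Luke's wins overall and in every case group — no reversal.

No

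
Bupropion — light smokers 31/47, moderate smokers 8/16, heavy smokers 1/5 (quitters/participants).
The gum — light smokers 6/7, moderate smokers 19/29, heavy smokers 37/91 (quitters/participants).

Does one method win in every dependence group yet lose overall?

Light smokers: bupropion 31/47 = 66.0%, the gum 6/7 = 85.7% → the gum
Moderate smokers: bupropion 8/16 = 50.0%, the gum 19/29 = 65.5% → the gum
Heavy smokers: bupropion 1/5 = 20.0%, the gum 37/91 = 40.7% → the gum
Overall: bupropion 40/68 = 58.8%, the gum 62/127 = 48.8% → bupropion
The gum wins each dependence group but bupropion wins overall — the comparison reverses. The gum's participants skew toward heavy smokers, which has a lower base rate.

Yes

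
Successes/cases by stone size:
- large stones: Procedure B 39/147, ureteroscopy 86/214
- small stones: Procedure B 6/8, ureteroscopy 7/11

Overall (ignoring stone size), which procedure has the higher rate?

ureteroscopy

Large stones: Procedure B 39/147 = 26.5%, ureteroscopy 86/214 = 40.2% → ureteroscopy
Small stones: Procedure B 6/8 = 75.0%, ureteroscopy 7/11 = 63.6% → Procedure B
Overall: Procedure B 45/155 = 29.0%, ureteroscopy 93/225 = 41.3% → ureteroscopy
(Neither sweeps every stone group, but ureteroscopy has the higher pooled rate.)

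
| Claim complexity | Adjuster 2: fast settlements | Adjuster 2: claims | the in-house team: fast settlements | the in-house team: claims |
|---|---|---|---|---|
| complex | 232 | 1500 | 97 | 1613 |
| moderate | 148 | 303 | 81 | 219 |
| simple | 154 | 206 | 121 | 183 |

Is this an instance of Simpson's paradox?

No

Complex: Adjuster 2 232/1500 = 15.5%, the in-house team 97/1613 = 6.0% → Adjuster 2
Moderate: Adjuster 2 148/303 = 48.8%, the in-house team 81/219 = 37.0% → Adjuster 2
Simple: Adjuster 2 154/206 = 74.8%, the in-house team 121/183 = 66.1% → Adjuster 2
Overall: Adjuster 2 534/2009 = 26.6%, the in-house team 299/2015 = 14.8% → Adjuster 2
Adjuster 2 wins overall and in every claim group — no reversal.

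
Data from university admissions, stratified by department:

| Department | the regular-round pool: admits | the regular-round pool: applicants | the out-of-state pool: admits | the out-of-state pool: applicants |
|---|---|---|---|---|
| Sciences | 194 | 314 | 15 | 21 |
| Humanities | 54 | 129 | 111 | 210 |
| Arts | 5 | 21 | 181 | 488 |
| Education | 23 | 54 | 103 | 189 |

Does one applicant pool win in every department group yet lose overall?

Sciences: the regular-round pool 194/314 = 61.8%, the out-of-state pool 15/21 = 71.4% → the out-of-state pool
Humanities: the regular-round pool 54/129 = 41.9%, the out-of-state pool 111/210 = 52.9% → the out-of-state pool
Arts: the regular-round pool 5/21 = 23.8%, the out-of-state pool 181/488 = 37.1% → the out-of-state pool
Education: the regular-round pool 23/54 = 42.6%, the out-of-state pool 103/189 = 54.5% → the out-of-state pool
Overall: the regular-round pool 276/518 = 53.3%, the out-of-state pool 410/908 = 45.2% → the regular-round pool
The out-of-state pool wins each department group but the regular-round pool wins overall — the comparison reverses. The out-of-state pool's applicants skew toward Arts, which has a lower base rate.

Yes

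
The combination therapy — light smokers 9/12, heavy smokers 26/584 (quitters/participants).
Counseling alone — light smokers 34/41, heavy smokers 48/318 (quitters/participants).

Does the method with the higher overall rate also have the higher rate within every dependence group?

Light smokers: the combination therapy 9/12 = 75.0%, counseling alone 34/41 = 82.9% → counseling alone
Heavy smokers: the combination therapy 26/584 = 4.5%, counseling alone 48/318 = 15.1% → counseling alone
Overall: the combination therapy 35/596 = 5.9%, counseling alone 82/359 = 22.8% → counseling alone
Counseling alone wins overall and in every dependence group — no reversal.

Yes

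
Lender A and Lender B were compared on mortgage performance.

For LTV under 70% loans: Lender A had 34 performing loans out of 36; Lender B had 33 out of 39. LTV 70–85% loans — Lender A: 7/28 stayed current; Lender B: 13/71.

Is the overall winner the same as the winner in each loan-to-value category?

LTV under 70%: Lender A 34/36 = 94.4%, Lender B 33/39 = 84.6% → Lender A
LTV 70–85%: Lender A 7/28 = 25.0%, Lender B 13/71 = 18.3% → Lender A
Overall: Lender A 41/64 = 64.1%, Lender B 46/110 = 41.8% → Lender A
Lender A wins overall and in every loan-to-value group — no reversal.

Yes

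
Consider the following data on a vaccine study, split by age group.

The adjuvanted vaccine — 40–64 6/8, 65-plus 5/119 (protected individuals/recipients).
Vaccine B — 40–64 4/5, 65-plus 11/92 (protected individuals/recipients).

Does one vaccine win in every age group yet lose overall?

No

40–64: the adjuvanted vaccine 6/8 = 75.0%, Vaccine B 4/5 = 80.0% → Vaccine B
65-plus: the adjuvanted vaccine 5/119 = 4.2%, Vaccine B 11/92 = 12.0% → Vaccine B
Overall: the adjuvanted vaccine 11/127 = 8.7%, Vaccine B 15/97 = 15.5% → Vaccine B
Vaccine B wins overall and in every age group — no reversal.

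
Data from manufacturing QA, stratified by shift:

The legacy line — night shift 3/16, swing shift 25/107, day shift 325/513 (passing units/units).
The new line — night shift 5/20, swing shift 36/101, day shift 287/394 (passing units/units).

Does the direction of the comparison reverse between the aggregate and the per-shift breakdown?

No

Night shift: the legacy line 3/16 = 18.8%, the new line 5/20 = 25.0% → the new line
Swing shift: the legacy line 25/107 = 23.4%, the new line 36/101 = 35.6% → the new line
Day shift: the legacy line 325/513 = 63.4%, the new line 287/394 = 72.8% → the new line
Overall: the legacy line 353/636 = 55.5%, the new line 328/515 = 63.7% → the new line
The new line wins overall and in every shift group — no reversal.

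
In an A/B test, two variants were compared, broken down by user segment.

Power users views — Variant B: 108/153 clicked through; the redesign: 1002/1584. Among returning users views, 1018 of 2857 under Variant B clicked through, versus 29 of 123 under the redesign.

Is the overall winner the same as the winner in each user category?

Power users: Variant B 108/153 = 70.6%, the redesign 1002/1584 = 63.3% → Variant B
Returning users: Variant B 1018/2857 = 35.6%, the redesign 29/123 = 23.6% → Variant B
Overall: Variant B 1126/3010 = 37.4%, the redesign 1031/1707 = 60.4% → the redesign
Variant B wins each user group but the redesign wins overall — the comparison reverses. Variant B's views skew toward returning users, which has a lower base rate.

No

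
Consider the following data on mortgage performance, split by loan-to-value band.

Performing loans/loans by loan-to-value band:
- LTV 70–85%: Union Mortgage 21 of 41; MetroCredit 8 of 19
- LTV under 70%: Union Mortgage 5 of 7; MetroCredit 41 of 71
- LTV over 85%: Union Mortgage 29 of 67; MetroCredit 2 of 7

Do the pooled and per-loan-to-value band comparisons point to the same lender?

LTV 70–85%: Union Mortgage 21/41 = 51.2%, MetroCredit 8/19 = 42.1% → Union Mortgage
LTV under 70%: Union Mortgage 5/7 = 71.4%, MetroCredit 41/71 = 57.7% → Union Mortgage
LTV over 85%: Union Mortgage 29/67 = 43.3%, MetroCredit 2/7 = 28.6% → Union Mortgage
Overall: Union Mortgage 55/115 = 47.8%, MetroCredit 51/97 = 52.6% → MetroCredit
Union Mortgage wins each loan-to-value group but MetroCredit wins overall — the comparison reverses. Union Mortgage's loans skew toward LTV over 85%, which has a lower base rate.

No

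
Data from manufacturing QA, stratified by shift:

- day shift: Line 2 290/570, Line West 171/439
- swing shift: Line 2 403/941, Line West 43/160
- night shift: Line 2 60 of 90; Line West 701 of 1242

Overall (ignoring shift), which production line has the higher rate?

Line West

Day shift: Line 2 290/570 = 50.9%, Line West 171/439 = 39.0% → Line 2
Swing shift: Line 2 403/941 = 42.8%, Line West 43/160 = 26.9% → Line 2
Night shift: Line 2 60/90 = 66.7%, Line West 701/1242 = 56.4% → Line 2
Overall: Line 2 753/1601 = 47.0%, Line West 915/1841 = 49.7% → Line West
(Line 2 wins every shift group but Line West wins overall — Line 2's units skew toward the low-rate swing shift group.)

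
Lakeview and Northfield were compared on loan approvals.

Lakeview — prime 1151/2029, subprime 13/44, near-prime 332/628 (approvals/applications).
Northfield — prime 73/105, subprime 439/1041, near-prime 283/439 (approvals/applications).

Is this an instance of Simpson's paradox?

Yes

Prime: Lakeview 1151/2029 = 56.7%, Northfield 73/105 = 69.5% → Northfield
Subprime: Lakeview 13/44 = 29.5%, Northfield 439/1041 = 42.2% → Northfield
Near-prime: Lakeview 332/628 = 52.9%, Northfield 283/439 = 64.5% → Northfield
Overall: Lakeview 1496/2701 = 55.4%, Northfield 795/1585 = 50.2% → Lakeview
Northfield wins each credit group but Lakeview wins overall — the comparison reverses. Northfield's applications skew toward subprime, which has a lower base rate.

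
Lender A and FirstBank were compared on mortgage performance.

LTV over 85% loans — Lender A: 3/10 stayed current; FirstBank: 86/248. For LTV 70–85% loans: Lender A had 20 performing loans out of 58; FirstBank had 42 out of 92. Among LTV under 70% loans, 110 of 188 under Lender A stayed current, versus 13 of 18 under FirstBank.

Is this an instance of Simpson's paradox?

Yes

LTV over 85%: Lender A 3/10 = 30.0%, FirstBank 86/248 = 34.7% → FirstBank
LTV 70–85%: Lender A 20/58 = 34.5%, FirstBank 42/92 = 45.7% → FirstBank
LTV under 70%: Lender A 110/188 = 58.5%, FirstBank 13/18 = 72.2% → FirstBank
Overall: Lender A 133/256 = 52.0%, FirstBank 141/358 = 39.4% → Lender A
FirstBank wins each loan-to-value group but Lender A wins overall — the comparison reverses. FirstBank's loans skew toward LTV over 85%, which has a lower base rate.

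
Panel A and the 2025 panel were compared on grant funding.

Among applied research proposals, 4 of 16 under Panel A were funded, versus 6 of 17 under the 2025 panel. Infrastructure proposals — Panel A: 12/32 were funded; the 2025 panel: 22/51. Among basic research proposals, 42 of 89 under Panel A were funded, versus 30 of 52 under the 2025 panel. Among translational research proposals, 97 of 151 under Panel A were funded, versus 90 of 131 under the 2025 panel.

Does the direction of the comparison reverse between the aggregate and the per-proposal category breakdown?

Applied research: Panel A 4/16 = 25.0%, the 2025 panel 6/17 = 35.3% → the 2025 panel
Infrastructure: Panel A 12/32 = 37.5%, the 2025 panel 22/51 = 43.1% → the 2025 panel
Basic research: Panel A 42/89 = 47.2%, the 2025 panel 30/52 = 57.7% → the 2025 panel
Translational research: Panel A 97/151 = 64.2%, the 2025 panel 90/131 = 68.7% → the 2025 panel
Overall: Panel A 155/288 = 53.8%, the 2025 panel 148/251 = 59.0% → the 2025 panel
The 2025 panel wins overall and in every proposal group — no reversal.

No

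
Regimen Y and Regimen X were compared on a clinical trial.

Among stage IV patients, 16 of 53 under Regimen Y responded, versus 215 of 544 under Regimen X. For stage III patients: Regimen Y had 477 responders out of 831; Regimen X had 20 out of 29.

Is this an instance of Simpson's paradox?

Yes

Stage IV: Regimen Y 16/53 = 30.2%, Regimen X 215/544 = 39.5% → Regimen X
Stage III: Regimen Y 477/831 = 57.4%, Regimen X 20/29 = 69.0% → Regimen X
Overall: Regimen Y 493/884 = 55.8%, Regimen X 235/573 = 41.0% → Regimen Y
Regimen X wins each disease group but Regimen Y wins overall — the comparison reverses. Regimen X's patients skew toward stage IV, which has a lower base rate.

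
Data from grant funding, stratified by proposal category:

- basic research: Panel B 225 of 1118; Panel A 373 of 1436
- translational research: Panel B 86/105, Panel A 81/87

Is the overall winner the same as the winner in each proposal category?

Yes

Basic research: Panel B 225/1118 = 20.1%, Panel A 373/1436 = 26.0% → Panel A
Translational research: Panel B 86/105 = 81.9%, Panel A 81/87 = 93.1% → Panel A
Overall: Panel B 311/1223 = 25.4%, Panel A 454/1523 = 29.8% → Panel A
Panel A wins overall and in every proposal group — no reversal.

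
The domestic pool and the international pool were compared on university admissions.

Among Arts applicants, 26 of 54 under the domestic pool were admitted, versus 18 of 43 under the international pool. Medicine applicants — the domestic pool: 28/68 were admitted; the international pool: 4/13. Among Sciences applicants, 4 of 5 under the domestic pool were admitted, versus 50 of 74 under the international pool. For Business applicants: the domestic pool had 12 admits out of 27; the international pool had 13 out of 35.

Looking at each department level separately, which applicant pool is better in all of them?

Arts: the domestic pool 26/54 = 48.1%, the international pool 18/43 = 41.9% → the domestic pool
Medicine: the domestic pool 28/68 = 41.2%, the international pool 4/13 = 30.8% → the domestic pool
Sciences: the domestic pool 4/5 = 80.0%, the international pool 50/74 = 67.6% → the domestic pool
Business: the domestic pool 12/27 = 44.4%, the international pool 13/35 = 37.1% → the domestic pool
The domestic pool has the higher rate in all 4 groups.

the domestic pool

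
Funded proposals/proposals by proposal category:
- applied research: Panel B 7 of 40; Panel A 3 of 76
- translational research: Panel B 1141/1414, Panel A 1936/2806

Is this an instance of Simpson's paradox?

Applied research: Panel B 7/40 = 17.5%, Panel A 3/76 = 3.9% → Panel B
Translational research: Panel B 1141/1414 = 80.7%, Panel A 1936/2806 = 69.0% → Panel B
Overall: Panel B 1148/1454 = 79.0%, Panel A 1939/2882 = 67.3% → Panel B
Panel B wins overall and in every proposal group — no reversal.

No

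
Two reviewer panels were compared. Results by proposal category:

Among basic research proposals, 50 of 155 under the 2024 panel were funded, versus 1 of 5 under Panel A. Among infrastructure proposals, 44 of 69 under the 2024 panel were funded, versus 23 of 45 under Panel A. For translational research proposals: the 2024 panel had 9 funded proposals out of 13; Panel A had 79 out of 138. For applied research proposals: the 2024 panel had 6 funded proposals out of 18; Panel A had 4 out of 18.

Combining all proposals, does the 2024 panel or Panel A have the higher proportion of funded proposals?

Basic research: the 2024 panel 50/155 = 32.3%, Panel A 1/5 = 20.0% → the 2024 panel
Infrastructure: the 2024 panel 44/69 = 63.8%, Panel A 23/45 = 51.1% → the 2024 panel
Translational research: the 2024 panel 9/13 = 69.2%, Panel A 79/138 = 57.2% → the 2024 panel
Applied research: the 2024 panel 6/18 = 33.3%, Panel A 4/18 = 22.2% → the 2024 panel
Overall: the 2024 panel 109/255 = 42.7%, Panel A 107/206 = 51.9% → Panel A
(The 2024 panel wins every proposal group but Panel A wins overall — the 2024 panel's proposals skew toward the low-rate basic research group.)

Panel A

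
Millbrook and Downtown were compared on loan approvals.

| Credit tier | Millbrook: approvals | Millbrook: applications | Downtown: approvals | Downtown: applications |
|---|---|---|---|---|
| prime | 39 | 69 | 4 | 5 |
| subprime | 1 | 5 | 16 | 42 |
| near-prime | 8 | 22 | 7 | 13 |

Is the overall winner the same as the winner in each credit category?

No

Prime: Millbrook 39/69 = 56.5%, Downtown 4/5 = 80.0% → Downtown
Subprime: Millbrook 1/5 = 20.0%, Downtown 16/42 = 38.1% → Downtown
Near-prime: Millbrook 8/22 = 36.4%, Downtown 7/13 = 53.8% → Downtown
Overall: Millbrook 48/96 = 50.0%, Downtown 27/60 = 45.0% → Millbrook
Downtown wins each credit group but Millbrook wins overall — the comparison reverses. Downtown's applications skew toward subprime, which has a lower base rate.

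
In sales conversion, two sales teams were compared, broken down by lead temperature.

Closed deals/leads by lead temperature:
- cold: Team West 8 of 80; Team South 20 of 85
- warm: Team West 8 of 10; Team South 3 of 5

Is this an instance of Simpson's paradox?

Cold: Team West 8/80 = 10.0%, Team South 20/85 = 23.5% → Team South
Warm: Team West 8/10 = 80.0%, Team South 3/5 = 60.0% → Team West
Overall: Team West 16/90 = 17.8%, Team South 23/90 = 25.6% → Team South
Neither sweeps: Team West wins 1 of 2 groups, Team South wins 1. Team South wins overall but not every group — no Simpson reversal.

No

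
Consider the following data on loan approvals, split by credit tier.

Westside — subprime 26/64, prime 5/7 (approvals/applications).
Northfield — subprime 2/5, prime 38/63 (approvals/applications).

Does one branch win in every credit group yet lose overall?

Subprime: Westside 26/64 = 40.6%, Northfield 2/5 = 40.0% → Westside
Prime: Westside 5/7 = 71.4%, Northfield 38/63 = 60.3% → Westside
Overall: Westside 31/71 = 43.7%, Northfield 40/68 = 58.8% → Northfield
Westside wins each credit group but Northfield wins overall — the comparison reverses. Westside's applications skew toward subprime, which has a lower base rate.

Yes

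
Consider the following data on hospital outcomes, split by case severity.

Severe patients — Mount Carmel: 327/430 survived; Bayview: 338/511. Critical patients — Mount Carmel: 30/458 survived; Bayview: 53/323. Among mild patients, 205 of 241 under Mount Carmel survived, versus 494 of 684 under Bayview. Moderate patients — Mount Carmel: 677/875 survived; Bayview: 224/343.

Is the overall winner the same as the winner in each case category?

Severe: Mount Carmel 327/430 = 76.0%, Bayview 338/511 = 66.1% → Mount Carmel
Critical: Mount Carmel 30/458 = 6.6%, Bayview 53/323 = 16.4% → Bayview
Mild: Mount Carmel 205/241 = 85.1%, Bayview 494/684 = 72.2% → Mount Carmel
Moderate: Mount Carmel 677/875 = 77.4%, Bayview 224/343 = 65.3% → Mount Carmel
Overall: Mount Carmel 1239/2004 = 61.8%, Bayview 1109/1861 = 59.6% → Mount Carmel
Neither sweeps: Mount Carmel wins 3 of 4 groups, Bayview wins 1. Mount Carmel wins overall but not every group — no Simpson reversal.

No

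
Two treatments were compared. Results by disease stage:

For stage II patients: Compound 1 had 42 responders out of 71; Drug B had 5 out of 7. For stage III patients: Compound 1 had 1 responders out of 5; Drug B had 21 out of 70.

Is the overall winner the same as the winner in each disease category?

Stage II: Compound 1 42/71 = 59.2%, Drug B 5/7 = 71.4% → Drug B
Stage III: Compound 1 1/5 = 20.0%, Drug B 21/70 = 30.0% → Drug B
Overall: Compound 1 43/76 = 56.6%, Drug B 26/77 = 33.8% → Compound 1
Drug B wins each disease group but Compound 1 wins overall — the comparison reverses. Drug B's patients skew toward stage III, which has a lower base rate.

No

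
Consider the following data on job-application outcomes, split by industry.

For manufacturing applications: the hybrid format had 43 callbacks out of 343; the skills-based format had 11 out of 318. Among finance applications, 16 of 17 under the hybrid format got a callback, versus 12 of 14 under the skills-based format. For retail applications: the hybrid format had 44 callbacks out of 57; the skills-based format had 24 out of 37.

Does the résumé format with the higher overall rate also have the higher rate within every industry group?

Manufacturing: the hybrid format 43/343 = 12.5%, the skills-based format 11/318 = 3.5% → the hybrid format
Finance: the hybrid format 16/17 = 94.1%, the skills-based format 12/14 = 85.7% → the hybrid format
Retail: the hybrid format 44/57 = 77.2%, the skills-based format 24/37 = 64.9% → the hybrid format
Overall: the hybrid format 103/417 = 24.7%, the skills-based format 47/369 = 12.7% → the hybrid format
The hybrid format wins overall and in every industry group — no reversal.

Yes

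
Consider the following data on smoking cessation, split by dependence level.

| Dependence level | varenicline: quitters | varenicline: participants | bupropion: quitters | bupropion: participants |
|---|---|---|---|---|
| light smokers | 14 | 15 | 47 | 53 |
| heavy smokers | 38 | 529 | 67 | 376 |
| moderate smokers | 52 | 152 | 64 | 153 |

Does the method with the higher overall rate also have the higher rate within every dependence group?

No

Light smokers: varenicline 14/15 = 93.3%, bupropion 47/53 = 88.7% → varenicline
Heavy smokers: varenicline 38/529 = 7.2%, bupropion 67/376 = 17.8% → bupropion
Moderate smokers: varenicline 52/152 = 34.2%, bupropion 64/153 = 41.8% → bupropion
Overall: varenicline 104/696 = 14.9%, bupropion 178/582 = 30.6% → bupropion
Neither sweeps: varenicline wins 1 of 3 groups, bupropion wins 2. Bupropion wins overall but not every group — no Simpson reversal.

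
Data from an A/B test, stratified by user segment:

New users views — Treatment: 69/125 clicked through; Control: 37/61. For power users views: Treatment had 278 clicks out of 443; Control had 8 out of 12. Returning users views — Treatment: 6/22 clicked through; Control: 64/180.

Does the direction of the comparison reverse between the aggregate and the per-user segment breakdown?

New users: Treatment 69/125 = 55.2%, Control 37/61 = 60.7% → Control
Power users: Treatment 278/443 = 62.8%, Control 8/12 = 66.7% → Control
Returning users: Treatment 6/22 = 27.3%, Control 64/180 = 35.6% → Control
Overall: Treatment 353/590 = 59.8%, Control 109/253 = 43.1% → Treatment
Control wins each user group but Treatment wins overall — the comparison reverses. Control's views skew toward returning users, which has a lower base rate.

Yes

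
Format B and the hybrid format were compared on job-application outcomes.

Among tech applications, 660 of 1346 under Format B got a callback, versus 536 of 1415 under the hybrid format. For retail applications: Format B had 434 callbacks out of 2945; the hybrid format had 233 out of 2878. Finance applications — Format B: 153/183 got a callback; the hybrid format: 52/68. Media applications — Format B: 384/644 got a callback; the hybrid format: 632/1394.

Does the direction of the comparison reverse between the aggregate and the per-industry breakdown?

No

Tech: Format B 660/1346 = 49.0%, the hybrid format 536/1415 = 37.9% → Format B
Retail: Format B 434/2945 = 14.7%, the hybrid format 233/2878 = 8.1% → Format B
Finance: Format B 153/183 = 83.6%, the hybrid format 52/68 = 76.5% → Format B
Media: Format B 384/644 = 59.6%, the hybrid format 632/1394 = 45.3% → Format B
Overall: Format B 1631/5118 = 31.9%, the hybrid format 1453/5755 = 25.2% → Format B
Format B wins overall and in every industry group — no reversal.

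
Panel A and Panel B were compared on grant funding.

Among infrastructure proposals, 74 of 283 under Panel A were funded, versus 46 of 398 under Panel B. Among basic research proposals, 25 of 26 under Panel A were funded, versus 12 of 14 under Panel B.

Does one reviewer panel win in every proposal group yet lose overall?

No

Infrastructure: Panel A 74/283 = 26.1%, Panel B 46/398 = 11.6% → Panel A
Basic research: Panel A 25/26 = 96.2%, Panel B 12/14 = 85.7% → Panel A
Overall: Panel A 99/309 = 32.0%, Panel B 58/412 = 14.1% → Panel A
Panel A wins overall and in every proposal group — no reversal.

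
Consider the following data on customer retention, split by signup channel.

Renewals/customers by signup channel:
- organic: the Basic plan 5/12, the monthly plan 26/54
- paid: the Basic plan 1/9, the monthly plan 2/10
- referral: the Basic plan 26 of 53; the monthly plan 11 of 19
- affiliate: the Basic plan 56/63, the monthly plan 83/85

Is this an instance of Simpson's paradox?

No

Organic: the Basic plan 5/12 = 41.7%, the monthly plan 26/54 = 48.1% → the monthly plan
Paid: the Basic plan 1/9 = 11.1%, the monthly plan 2/10 = 20.0% → the monthly plan
Referral: the Basic plan 26/53 = 49.1%, the monthly plan 11/19 = 57.9% → the monthly plan
Affiliate: the Basic plan 56/63 = 88.9%, the monthly plan 83/85 = 97.6% → the monthly plan
Overall: the Basic plan 88/137 = 64.2%, the monthly plan 122/168 = 72.6% → the monthly plan
The monthly plan wins overall and in every signup group — no reversal.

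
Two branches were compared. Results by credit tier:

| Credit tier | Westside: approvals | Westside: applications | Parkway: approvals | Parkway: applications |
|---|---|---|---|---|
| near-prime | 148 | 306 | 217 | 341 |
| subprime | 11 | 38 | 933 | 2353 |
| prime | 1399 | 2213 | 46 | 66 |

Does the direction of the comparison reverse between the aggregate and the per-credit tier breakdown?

Near-prime: Westside 148/306 = 48.4%, Parkway 217/341 = 63.6% → Parkway
Subprime: Westside 11/38 = 28.9%, Parkway 933/2353 = 39.7% → Parkway
Prime: Westside 1399/2213 = 63.2%, Parkway 46/66 = 69.7% → Parkway
Overall: Westside 1558/2557 = 60.9%, Parkway 1196/2760 = 43.3% → Westside
Parkway wins each credit group but Westside wins overall — the comparison reverses. Parkway's applications skew toward subprime, which has a lower base rate.

Yes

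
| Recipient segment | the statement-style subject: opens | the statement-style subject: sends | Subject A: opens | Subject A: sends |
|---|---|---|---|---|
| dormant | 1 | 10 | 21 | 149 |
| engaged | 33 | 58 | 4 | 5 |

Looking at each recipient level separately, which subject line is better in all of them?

Subject A

Dormant: the statement-style subject 1/10 = 10.0%, Subject A 21/149 = 14.1% → Subject A
Engaged: the statement-style subject 33/58 = 56.9%, Subject A 4/5 = 80.0% → Subject A
Subject A has the higher rate in both groups.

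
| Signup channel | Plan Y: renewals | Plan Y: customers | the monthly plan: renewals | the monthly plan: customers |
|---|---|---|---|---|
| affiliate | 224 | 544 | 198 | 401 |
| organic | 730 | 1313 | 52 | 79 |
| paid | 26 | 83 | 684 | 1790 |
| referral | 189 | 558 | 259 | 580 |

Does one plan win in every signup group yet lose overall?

Yes

Affiliate: Plan Y 224/544 = 41.2%, the monthly plan 198/401 = 49.4% → the monthly plan
Organic: Plan Y 730/1313 = 55.6%, the monthly plan 52/79 = 65.8% → the monthly plan
Paid: Plan Y 26/83 = 31.3%, the monthly plan 684/1790 = 38.2% → the monthly plan
Referral: Plan Y 189/558 = 33.9%, the monthly plan 259/580 = 44.7% → the monthly plan
Overall: Plan Y 1169/2498 = 46.8%, the monthly plan 1193/2850 = 41.9% → Plan Y
The monthly plan wins each signup group but Plan Y wins overall — the comparison reverses. The monthly plan's customers skew toward paid, which has a lower base rate.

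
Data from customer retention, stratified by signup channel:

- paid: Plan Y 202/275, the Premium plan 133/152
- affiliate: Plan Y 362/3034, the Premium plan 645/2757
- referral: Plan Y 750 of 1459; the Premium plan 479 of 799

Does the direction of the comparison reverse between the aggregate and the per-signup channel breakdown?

Paid: Plan Y 202/275 = 73.5%, the Premium plan 133/152 = 87.5% → the Premium plan
Affiliate: Plan Y 362/3034 = 11.9%, the Premium plan 645/2757 = 23.4% → the Premium plan
Referral: Plan Y 750/1459 = 51.4%, the Premium plan 479/799 = 59.9% → the Premium plan
Overall: Plan Y 1314/4768 = 27.6%, the Premium plan 1257/3708 = 33.9% → the Premium plan
The Premium plan wins overall and in every signup group — no reversal.

No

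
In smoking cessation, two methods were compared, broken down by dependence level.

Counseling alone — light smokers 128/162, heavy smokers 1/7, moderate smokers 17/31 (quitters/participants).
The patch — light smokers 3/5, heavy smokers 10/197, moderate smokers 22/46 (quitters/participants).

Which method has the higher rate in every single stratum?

counseling alone

Light smokers: counseling alone 128/162 = 79.0%, the patch 3/5 = 60.0% → counseling alone
Heavy smokers: counseling alone 1/7 = 14.3%, the patch 10/197 = 5.1% → counseling alone
Moderate smokers: counseling alone 17/31 = 54.8%, the patch 22/46 = 47.8% → counseling alone
Counseling alone has the higher rate in all 3 groups.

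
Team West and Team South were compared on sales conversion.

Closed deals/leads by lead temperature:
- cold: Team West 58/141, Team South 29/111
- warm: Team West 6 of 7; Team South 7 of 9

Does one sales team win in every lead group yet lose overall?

No

Cold: Team West 58/141 = 41.1%, Team South 29/111 = 26.1% → Team West
Warm: Team West 6/7 = 85.7%, Team South 7/9 = 77.8% → Team West
Overall: Team West 64/148 = 43.2%, Team South 36/120 = 30.0% → Team West
Team West wins overall and in every lead group — no reversal.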